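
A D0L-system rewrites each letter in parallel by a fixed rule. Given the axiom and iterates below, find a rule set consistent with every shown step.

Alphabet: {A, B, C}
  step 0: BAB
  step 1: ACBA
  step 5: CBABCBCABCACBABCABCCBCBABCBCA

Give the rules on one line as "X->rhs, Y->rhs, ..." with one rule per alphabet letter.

  step 0 ⇒ step 1: BAB ⇒ A·CB·A
    A ↦ CB
    B ↦ A
    C ↦ BC  (constrained at step 1)

A->CB, B->A, C->BC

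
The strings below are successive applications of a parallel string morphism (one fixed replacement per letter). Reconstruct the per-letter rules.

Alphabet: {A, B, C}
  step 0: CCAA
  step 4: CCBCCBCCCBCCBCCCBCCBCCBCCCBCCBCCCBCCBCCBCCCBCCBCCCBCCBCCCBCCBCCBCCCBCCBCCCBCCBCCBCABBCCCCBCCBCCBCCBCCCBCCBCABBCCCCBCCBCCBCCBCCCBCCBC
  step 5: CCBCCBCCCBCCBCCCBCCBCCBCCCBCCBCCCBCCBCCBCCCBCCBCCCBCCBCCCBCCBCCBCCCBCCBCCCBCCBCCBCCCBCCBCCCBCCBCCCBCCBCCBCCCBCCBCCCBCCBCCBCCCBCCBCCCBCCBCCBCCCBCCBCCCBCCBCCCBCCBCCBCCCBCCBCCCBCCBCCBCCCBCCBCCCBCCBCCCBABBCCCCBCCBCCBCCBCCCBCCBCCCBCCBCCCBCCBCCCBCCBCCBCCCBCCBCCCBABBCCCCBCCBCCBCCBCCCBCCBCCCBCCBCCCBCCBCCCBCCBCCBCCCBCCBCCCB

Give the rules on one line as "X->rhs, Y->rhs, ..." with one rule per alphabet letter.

  step 4 ⇒ step 5: CCBCCBCCCBCCBCCCBCCBCCBCCCBCCBCCCBCCBCCBCCCBCCBCCCBCCBCCCBCCBCCBCCCBCCBCCCBCCBCCBCABBCCCCBCCBCCBCCBCCCBCCBCABBCCCCBCCBCCBCCBCCCBCCBC ⇒ CCB·CCB·C·CCB·CCB·C·CCB·CCB·CCB·C·CCB·CCB·C·CCB·CCB·CCB·C·CCB·CCB·C·CCB·CCB·C·CCB·CCB·CCB·C·CCB·CCB·C·CCB·CCB·CCB·C·CCB·CCB·C·CCB·CCB·C·CCB·CCB·CCB·C·CCB·CCB·C·CCB·CCB·CCB·C·CCB·CCB·C·CCB·CCB·CCB·C·CCB·CCB·C·CCB·CCB·C·CCB·CCB·CCB·C·CCB·CCB·C·CCB·CCB·CCB·C·CCB·CCB·C·CCB·CCB·C·CCB·ABB·C·C·CCB·CCB·CCB·CCB·C·CCB·CCB·C·CCB·CCB·C·CCB·CCB·C·CCB·CCB·CCB·C·CCB·CCB·C·CCB·ABB·C·C·CCB·CCB·CCB·CCB·C·CCB·CCB·C·CCB·CCB·C·CCB·CCB·C·CCB·CCB·CCB·C·CCB·CCB·C·CCB
    A ↦ ABB
    B ↦ C
    C ↦ CCB

A->ABB, B->C, C->CCB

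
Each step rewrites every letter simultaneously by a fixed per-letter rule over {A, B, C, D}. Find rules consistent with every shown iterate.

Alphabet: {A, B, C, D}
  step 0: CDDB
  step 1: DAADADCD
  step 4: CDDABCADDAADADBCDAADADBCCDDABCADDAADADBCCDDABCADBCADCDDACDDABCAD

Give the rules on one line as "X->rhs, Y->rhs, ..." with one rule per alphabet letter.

  step 0 ⇒ step 1: CDDB ⇒ DA·AD·AD·CD
    B ↦ CD
    C ↦ DA
    D ↦ AD
    A ↦ BC  (constrained at step 1)

A->BC, B->CD, C->DA, D->AD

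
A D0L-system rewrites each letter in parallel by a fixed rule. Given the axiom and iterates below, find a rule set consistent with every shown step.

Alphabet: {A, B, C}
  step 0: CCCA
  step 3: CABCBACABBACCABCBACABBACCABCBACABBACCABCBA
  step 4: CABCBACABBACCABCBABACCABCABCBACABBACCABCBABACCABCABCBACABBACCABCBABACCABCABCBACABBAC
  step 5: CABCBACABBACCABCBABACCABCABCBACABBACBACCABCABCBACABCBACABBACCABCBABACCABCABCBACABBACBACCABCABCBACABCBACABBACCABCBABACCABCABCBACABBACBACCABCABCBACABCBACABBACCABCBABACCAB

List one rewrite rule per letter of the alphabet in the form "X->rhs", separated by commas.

A->C, B->BA, C->CAB

  step 4 ⇒ step 5: CABCBACABBACCABCBABACCABCABCBACABBACCABCBABACCABCABCBACABBACCABCBABACCABCABCBACABBAC ⇒ CAB·C·BA·CAB·BA·C·CAB·C·BA·BA·C·CAB·CAB·C·BA·CAB·BA·C·BA·C·CAB·CAB·C·BA·CAB·C·BA·CAB·BA·C·CAB·C·BA·BA·C·CAB·CAB·C·BA·CAB·BA·C·BA·C·CAB·CAB·C·BA·CAB·C·BA·CAB·BA·C·CAB·C·BA·BA·C·CAB·CAB·C·BA·CAB·BA·C·BA·C·CAB·CAB·C·BA·CAB·C·BA·CAB·BA·C·CAB·C·BA·BA·C·CAB
    A ↦ C
    B ↦ BA
    C ↦ CAB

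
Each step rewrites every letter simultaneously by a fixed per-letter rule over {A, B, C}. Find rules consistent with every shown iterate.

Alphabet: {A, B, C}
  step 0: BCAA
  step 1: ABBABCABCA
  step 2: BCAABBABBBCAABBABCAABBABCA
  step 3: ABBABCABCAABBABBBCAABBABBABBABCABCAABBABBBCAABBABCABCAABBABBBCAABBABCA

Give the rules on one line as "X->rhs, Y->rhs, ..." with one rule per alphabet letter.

A->BCA, B->ABB, C->A

  step 2 ⇒ step 3: BCAABBABBBCAABBABCAABBABCA ⇒ ABB·A·BCA·BCA·ABB·ABB·BCA·ABB·ABB·ABB·A·BCA·BCA·ABB·ABB·BCA·ABB·A·BCA·BCA·ABB·ABB·BCA·ABB·A·BCA
    A ↦ BCA
    B ↦ ABB
    C ↦ A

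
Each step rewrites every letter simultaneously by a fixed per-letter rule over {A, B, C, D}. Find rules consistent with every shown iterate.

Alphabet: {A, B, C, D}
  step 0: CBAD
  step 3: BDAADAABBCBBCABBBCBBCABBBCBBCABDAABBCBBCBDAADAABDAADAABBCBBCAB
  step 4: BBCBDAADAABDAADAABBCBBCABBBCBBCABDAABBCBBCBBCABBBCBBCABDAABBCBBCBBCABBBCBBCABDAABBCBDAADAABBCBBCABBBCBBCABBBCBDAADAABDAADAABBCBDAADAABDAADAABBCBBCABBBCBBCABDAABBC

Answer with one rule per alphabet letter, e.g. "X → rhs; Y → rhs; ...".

  step 3 ⇒ step 4: BDAADAABBCBBCABBBCBBCABBBCBBCABDAABBCBBCBDAADAABDAADAABBCBBCAB ⇒ BBC·B·DAA·DAA·B·DAA·DAA·BBC·BBC·AB·BBC·BBC·AB·DAA·BBC·BBC·BBC·AB·BBC·BBC·AB·DAA·BBC·BBC·BBC·AB·BBC·BBC·AB·DAA·BBC·B·DAA·DAA·BBC·BBC·AB·BBC·BBC·AB·BBC·B·DAA·DAA·B·DAA·DAA·BBC·B·DAA·DAA·B·DAA·DAA·BBC·BBC·AB·BBC·BBC·AB·DAA·BBC
    A ↦ DAA
    B ↦ BBC
    C ↦ AB
    D ↦ B

A->DAA, B->BBC, C->AB, D->B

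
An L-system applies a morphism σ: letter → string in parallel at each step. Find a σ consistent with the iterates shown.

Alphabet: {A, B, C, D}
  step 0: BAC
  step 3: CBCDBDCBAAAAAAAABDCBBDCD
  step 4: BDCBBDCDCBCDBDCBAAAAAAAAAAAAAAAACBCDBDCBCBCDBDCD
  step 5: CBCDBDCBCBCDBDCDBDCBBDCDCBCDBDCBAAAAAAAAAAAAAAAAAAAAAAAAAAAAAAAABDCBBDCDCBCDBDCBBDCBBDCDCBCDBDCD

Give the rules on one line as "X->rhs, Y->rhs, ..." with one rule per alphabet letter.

  step 4 ⇒ step 5: BDCBBDCDCBCDBDCBAAAAAAAAAAAAAAAACBCDBDCBCBCDBDCD ⇒ CB·CD·BD·CB·CB·CD·BD·CD·BD·CB·BD·CD·CB·CD·BD·CB·AA·AA·AA·AA·AA·AA·AA·AA·AA·AA·AA·AA·AA·AA·AA·AA·BD·CB·BD·CD·CB·CD·BD·CB·BD·CB·BD·CD·CB·CD·BD·CD
    A ↦ AA
    B ↦ CB
    C ↦ BD
    D ↦ CD

A->AA, B->CB, C->BD, D->CD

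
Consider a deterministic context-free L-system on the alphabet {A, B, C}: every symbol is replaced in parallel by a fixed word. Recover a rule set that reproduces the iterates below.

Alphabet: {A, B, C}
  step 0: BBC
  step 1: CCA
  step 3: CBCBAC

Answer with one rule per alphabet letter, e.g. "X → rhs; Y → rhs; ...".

A->CB, B->C, C->A

  step 0 ⇒ step 1: BBC ⇒ C·C·A
    B ↦ C
    C ↦ A
    A ↦ CB  (constrained at step 1)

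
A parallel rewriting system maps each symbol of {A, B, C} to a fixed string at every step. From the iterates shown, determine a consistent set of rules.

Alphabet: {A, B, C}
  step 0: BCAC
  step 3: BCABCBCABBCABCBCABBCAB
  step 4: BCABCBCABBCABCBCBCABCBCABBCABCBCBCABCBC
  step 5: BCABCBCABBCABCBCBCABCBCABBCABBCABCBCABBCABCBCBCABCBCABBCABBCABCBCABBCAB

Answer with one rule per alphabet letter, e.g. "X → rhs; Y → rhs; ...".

A->C, B->BC, C->AB

  step 4 ⇒ step 5: BCABCBCABBCABCBCBCABCBCABBCABCBCBCABCBC ⇒ BC·AB·C·BC·AB·BC·AB·C·BC·BC·AB·C·BC·AB·BC·AB·BC·AB·C·BC·AB·BC·AB·C·BC·BC·AB·C·BC·AB·BC·AB·BC·AB·C·BC·AB·BC·AB
    A ↦ C
    B ↦ BC
    C ↦ AB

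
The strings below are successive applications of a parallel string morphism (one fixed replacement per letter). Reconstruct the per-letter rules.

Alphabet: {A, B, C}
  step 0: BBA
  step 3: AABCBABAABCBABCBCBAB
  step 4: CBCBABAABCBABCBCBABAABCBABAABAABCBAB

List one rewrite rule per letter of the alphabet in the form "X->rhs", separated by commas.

  step 3 ⇒ step 4: AABCBABAABCBABCBCBAB ⇒ CB·CB·AB·A·AB·CB·AB·CB·CB·AB·A·AB·CB·AB·A·AB·A·AB·CB·AB
    A ↦ CB
    B ↦ AB
    C ↦ A

A->CB, B->AB, C->A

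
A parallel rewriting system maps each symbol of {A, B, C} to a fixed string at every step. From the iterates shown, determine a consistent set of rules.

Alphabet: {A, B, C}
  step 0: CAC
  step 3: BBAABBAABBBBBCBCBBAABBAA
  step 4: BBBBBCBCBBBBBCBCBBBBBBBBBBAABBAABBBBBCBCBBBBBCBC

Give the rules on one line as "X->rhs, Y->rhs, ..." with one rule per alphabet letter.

  step 3 ⇒ step 4: BBAABBAABBBBBCBCBBAABBAA ⇒ BB·BB·BC·BC·BB·BB·BC·BC·BB·BB·BB·BB·BB·AA·BB·AA·BB·BB·BC·BC·BB·BB·BC·BC
    A ↦ BC
    B ↦ BB
    C ↦ AA

A->BC, B->BB, C->AA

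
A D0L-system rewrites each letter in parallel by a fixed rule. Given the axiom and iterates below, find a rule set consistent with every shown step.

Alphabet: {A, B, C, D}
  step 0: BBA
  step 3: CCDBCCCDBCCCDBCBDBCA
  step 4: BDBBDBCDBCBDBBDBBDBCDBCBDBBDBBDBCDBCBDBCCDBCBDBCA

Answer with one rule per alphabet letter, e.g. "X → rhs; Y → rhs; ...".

A->CA, B->C, C->BDB, D->CDB

  step 3 ⇒ step 4: CCDBCCCDBCCCDBCBDBCA ⇒ BDB·BDB·CDB·C·BDB·BDB·BDB·CDB·C·BDB·BDB·BDB·CDB·C·BDB·C·CDB·C·BDB·CA
    A ↦ CA
    B ↦ C
    C ↦ BDB
    D ↦ CDB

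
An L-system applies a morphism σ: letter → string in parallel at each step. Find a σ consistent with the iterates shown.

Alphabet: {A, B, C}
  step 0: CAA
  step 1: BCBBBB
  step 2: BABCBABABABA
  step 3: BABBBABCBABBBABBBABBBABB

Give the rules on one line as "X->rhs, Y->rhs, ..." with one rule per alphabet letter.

A->BB, B->BA, C->BC

  step 2 ⇒ step 3: BABCBABABABA ⇒ BA·BB·BA·BC·BA·BB·BA·BB·BA·BB·BA·BB
    A ↦ BB
    B ↦ BA
    C ↦ BC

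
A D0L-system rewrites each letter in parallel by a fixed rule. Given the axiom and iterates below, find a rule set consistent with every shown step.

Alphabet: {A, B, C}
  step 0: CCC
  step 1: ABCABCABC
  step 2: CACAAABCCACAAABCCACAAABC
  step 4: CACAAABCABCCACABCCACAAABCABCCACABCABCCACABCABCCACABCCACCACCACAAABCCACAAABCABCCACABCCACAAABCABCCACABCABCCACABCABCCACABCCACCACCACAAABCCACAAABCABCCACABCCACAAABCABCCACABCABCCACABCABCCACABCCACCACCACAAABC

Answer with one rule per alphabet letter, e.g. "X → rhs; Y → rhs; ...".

  step 1 ⇒ step 2: ABCABCABC ⇒ CAC·AA·ABC·CAC·AA·ABC·CAC·AA·ABC
    A ↦ CAC
    B ↦ AA
    C ↦ ABC

A->CAC, B->AA, C->ABC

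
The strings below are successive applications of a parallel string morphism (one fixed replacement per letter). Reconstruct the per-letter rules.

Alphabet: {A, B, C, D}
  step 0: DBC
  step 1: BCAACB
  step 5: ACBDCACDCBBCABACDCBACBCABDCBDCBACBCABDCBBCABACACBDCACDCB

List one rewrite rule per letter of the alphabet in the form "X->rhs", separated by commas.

  step 0 ⇒ step 1: DBC ⇒ BCA·AC·B
    B ↦ AC
    C ↦ B
    D ↦ BCA
    A ↦ DC  (constrained at step 1)

A->DC, B->AC, C->B, D->BCA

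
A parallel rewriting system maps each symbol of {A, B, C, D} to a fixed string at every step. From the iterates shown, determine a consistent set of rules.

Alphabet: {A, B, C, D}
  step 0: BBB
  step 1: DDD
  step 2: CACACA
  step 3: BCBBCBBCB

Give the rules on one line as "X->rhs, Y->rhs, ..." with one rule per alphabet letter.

  step 2 ⇒ step 3: CACACA ⇒ BC·B·BC·B·BC·B
    A ↦ B
    C ↦ BC
  step 0 ⇒ step 1: BBB ⇒ D·D·D
    B ↦ D
  step 1 ⇒ step 2: DDD ⇒ CA·CA·CA
    D ↦ CA

A->B, B->D, C->BC, D->CA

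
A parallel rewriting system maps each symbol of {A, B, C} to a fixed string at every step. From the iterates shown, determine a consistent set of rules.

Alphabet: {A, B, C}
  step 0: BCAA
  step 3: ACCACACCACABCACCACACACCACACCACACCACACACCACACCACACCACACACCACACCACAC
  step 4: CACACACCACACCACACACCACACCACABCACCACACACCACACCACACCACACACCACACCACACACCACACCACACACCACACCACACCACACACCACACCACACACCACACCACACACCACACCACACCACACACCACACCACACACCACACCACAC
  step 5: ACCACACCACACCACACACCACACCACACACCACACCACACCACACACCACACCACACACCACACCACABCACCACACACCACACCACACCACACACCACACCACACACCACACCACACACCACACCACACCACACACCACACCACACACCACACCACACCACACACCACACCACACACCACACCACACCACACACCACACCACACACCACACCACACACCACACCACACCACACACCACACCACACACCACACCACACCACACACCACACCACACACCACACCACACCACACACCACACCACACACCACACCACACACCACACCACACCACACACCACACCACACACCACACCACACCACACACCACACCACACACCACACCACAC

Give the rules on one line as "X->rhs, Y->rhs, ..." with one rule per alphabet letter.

A->CAC, B->ABC, C->AC

  step 4 ⇒ step 5: CACACACCACACCACACACCACACCACABCACCACACACCACACCACACCACACACCACACCACACACCACACCACACACCACACCACACCACACACCACACCACACACCACACCACACACCACACCACACCACACACCACACCACACACCACACCACAC ⇒ AC·CAC·AC·CAC·AC·CAC·AC·AC·CAC·AC·CAC·AC·AC·CAC·AC·CAC·AC·CAC·AC·AC·CAC·AC·CAC·AC·AC·CAC·AC·CAC·ABC·AC·CAC·AC·AC·CAC·AC·CAC·AC·CAC·AC·AC·CAC·AC·CAC·AC·AC·CAC·AC·CAC·AC·AC·CAC·AC·CAC·AC·CAC·AC·AC·CAC·AC·CAC·AC·AC·CAC·AC·CAC·AC·CAC·AC·AC·CAC·AC·CAC·AC·AC·CAC·AC·CAC·AC·CAC·AC·AC·CAC·AC·CAC·AC·AC·CAC·AC·CAC·AC·AC·CAC·AC·CAC·AC·CAC·AC·AC·CAC·AC·CAC·AC·AC·CAC·AC·CAC·AC·CAC·AC·AC·CAC·AC·CAC·AC·AC·CAC·AC·CAC·AC·CAC·AC·AC·CAC·AC·CAC·AC·AC·CAC·AC·CAC·AC·AC·CAC·AC·CAC·AC·CAC·AC·AC·CAC·AC·CAC·AC·AC·CAC·AC·CAC·AC·CAC·AC·AC·CAC·AC·CAC·AC·AC·CAC·AC·CAC·AC
    A ↦ CAC
    B ↦ ABC
    C ↦ AC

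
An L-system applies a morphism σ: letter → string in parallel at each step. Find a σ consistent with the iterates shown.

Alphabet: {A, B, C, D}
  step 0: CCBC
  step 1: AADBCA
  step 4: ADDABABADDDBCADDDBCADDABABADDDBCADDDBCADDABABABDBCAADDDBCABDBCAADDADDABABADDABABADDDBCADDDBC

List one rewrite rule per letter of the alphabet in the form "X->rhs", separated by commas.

  step 0 ⇒ step 1: CCBC ⇒ A·A·DBC·A
    B ↦ DBC
    C ↦ A
    A ↦ ADD  (constrained at step 1)
    D ↦ AB  (constrained at step 1)

A->ADD, B->DBC, C->A, D->AB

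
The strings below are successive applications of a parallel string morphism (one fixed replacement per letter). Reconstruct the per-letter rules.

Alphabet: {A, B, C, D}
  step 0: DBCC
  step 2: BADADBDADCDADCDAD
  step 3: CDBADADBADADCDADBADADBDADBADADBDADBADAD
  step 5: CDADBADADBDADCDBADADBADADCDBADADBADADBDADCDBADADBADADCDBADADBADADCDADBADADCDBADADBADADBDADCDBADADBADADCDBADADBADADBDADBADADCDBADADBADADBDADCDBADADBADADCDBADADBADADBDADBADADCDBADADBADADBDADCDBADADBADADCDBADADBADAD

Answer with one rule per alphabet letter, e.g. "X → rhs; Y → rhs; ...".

  step 2 ⇒ step 3: BADADBDADCDADCDAD ⇒ CD·BAD·AD·BAD·AD·CD·AD·BAD·AD·BD·AD·BAD·AD·BD·AD·BAD·AD
    A ↦ BAD
    B ↦ CD
    C ↦ BD
    D ↦ AD

A->BAD, B->CD, C->BD, D->AD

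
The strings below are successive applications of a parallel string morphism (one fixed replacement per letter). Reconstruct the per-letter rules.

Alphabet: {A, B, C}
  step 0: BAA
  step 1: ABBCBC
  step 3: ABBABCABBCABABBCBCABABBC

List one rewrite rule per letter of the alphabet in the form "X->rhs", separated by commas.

  step 0 ⇒ step 1: BAA ⇒ AB·BC·BC
    A ↦ BC
    B ↦ AB
    C ↦ BA  (constrained at step 1)

A->BC, B->AB, C->BA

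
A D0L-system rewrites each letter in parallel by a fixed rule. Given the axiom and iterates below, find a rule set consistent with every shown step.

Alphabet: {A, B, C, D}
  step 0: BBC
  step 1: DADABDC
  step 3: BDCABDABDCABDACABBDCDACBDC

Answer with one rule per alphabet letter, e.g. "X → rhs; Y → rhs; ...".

A->AB, B->DA, C->BDC, D->C

  step 0 ⇒ step 1: BBC ⇒ DA·DA·BDC
    B ↦ DA
    C ↦ BDC
    A ↦ AB  (constrained at step 1)
    D ↦ C  (constrained at step 1)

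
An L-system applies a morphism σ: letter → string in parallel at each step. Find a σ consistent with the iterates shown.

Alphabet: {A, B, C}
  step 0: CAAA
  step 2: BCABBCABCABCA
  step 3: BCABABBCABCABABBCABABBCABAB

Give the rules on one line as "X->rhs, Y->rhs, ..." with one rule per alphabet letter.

  step 2 ⇒ step 3: BCABBCABCABCA ⇒ BCA·BA·B·BCA·BCA·BA·B·BCA·BA·B·BCA·BA·B
    A ↦ B
    B ↦ BCA
    C ↦ BA

A->B, B->BCA, C->BA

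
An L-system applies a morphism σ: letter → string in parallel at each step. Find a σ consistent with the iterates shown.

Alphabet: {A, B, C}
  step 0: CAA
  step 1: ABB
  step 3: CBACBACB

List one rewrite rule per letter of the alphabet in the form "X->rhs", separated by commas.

  step 0 ⇒ step 1: CAA ⇒ A·B·B
    A ↦ B
    C ↦ A
    B ↦ CB  (constrained at step 1)

A->B, B->CB, C->A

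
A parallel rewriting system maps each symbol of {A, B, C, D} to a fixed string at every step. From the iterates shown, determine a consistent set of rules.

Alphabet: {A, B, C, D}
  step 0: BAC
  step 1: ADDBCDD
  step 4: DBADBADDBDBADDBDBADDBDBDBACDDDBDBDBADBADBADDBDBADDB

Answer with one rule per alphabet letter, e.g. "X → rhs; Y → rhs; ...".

A->DDB, B->A, C->CDD, D->DB

  step 0 ⇒ step 1: BAC ⇒ A·DDB·CDD
    A ↦ DDB
    B ↦ A
    C ↦ CDD
    D ↦ DB  (constrained at step 1)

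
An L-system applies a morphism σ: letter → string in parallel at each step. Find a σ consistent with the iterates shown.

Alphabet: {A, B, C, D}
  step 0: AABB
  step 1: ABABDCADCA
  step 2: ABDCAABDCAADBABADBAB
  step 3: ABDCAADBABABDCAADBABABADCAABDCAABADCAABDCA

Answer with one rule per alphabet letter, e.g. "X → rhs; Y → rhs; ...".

  step 2 ⇒ step 3: ABDCAABDCAADBABADBAB ⇒ AB·DCA·A·DB·AB·AB·DCA·A·DB·AB·AB·A·DCA·AB·DCA·AB·A·DCA·AB·DCA
    A ↦ AB
    B ↦ DCA
    C ↦ DB
    D ↦ A

A->AB, B->DCA, C->DB, D->A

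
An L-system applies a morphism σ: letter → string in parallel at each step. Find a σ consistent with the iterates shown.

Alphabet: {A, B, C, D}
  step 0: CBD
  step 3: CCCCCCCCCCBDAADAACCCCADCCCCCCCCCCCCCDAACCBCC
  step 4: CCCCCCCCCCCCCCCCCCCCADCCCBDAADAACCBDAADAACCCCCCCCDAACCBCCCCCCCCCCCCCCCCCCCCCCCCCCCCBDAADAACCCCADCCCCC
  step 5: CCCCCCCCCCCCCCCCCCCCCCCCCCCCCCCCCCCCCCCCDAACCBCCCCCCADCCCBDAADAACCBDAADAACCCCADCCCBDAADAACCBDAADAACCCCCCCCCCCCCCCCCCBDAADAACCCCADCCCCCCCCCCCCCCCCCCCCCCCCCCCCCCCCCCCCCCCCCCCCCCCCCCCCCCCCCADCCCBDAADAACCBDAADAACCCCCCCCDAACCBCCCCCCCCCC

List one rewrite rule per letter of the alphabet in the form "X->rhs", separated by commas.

  step 4 ⇒ step 5: CCCCCCCCCCCCCCCCCCCCADCCCBDAADAACCBDAADAACCCCCCCCDAACCBCCCCCCCCCCCCCCCCCCCCCCCCCCCCBDAADAACCCCADCCCCC ⇒ CC·CC·CC·CC·CC·CC·CC·CC·CC·CC·CC·CC·CC·CC·CC·CC·CC·CC·CC·CC·DAA·CCB·CC·CC·CC·ADC·CCB·DAA·DAA·CCB·DAA·DAA·CC·CC·ADC·CCB·DAA·DAA·CCB·DAA·DAA·CC·CC·CC·CC·CC·CC·CC·CC·CCB·DAA·DAA·CC·CC·ADC·CC·CC·CC·CC·CC·CC·CC·CC·CC·CC·CC·CC·CC·CC·CC·CC·CC·CC·CC·CC·CC·CC·CC·CC·CC·CC·CC·CC·ADC·CCB·DAA·DAA·CCB·DAA·DAA·CC·CC·CC·CC·DAA·CCB·CC·CC·CC·CC·CC
    A ↦ DAA
    B ↦ ADC
    C ↦ CC
    D ↦ CCB

A->DAA, B->ADC, C->CC, D->CCB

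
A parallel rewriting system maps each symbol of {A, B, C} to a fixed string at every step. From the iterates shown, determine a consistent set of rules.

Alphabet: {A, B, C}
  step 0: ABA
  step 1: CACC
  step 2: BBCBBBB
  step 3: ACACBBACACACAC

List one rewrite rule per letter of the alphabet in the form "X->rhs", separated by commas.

A->C, B->AC, C->BB

  step 2 ⇒ step 3: BBCBBBB ⇒ AC·AC·BB·AC·AC·AC·AC
    B ↦ AC
    C ↦ BB
  step 0 ⇒ step 1: ABA ⇒ C·AC·C
    A ↦ C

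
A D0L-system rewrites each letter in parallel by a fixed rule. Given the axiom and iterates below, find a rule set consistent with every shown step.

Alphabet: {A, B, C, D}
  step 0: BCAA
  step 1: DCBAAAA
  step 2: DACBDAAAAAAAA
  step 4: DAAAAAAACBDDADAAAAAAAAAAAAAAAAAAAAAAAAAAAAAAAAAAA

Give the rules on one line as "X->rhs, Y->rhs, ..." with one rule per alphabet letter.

  step 1 ⇒ step 2: DCBAAAA ⇒ DA·CB·D·AA·AA·AA·AA
    A ↦ AA
    B ↦ D
    C ↦ CB
    D ↦ DA

A->AA, B->D, C->CB, D->DA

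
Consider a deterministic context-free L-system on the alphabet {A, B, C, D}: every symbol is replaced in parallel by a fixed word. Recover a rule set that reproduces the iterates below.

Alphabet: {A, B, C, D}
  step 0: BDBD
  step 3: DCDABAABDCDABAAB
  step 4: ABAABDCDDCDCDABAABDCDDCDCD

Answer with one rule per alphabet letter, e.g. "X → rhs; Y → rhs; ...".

  step 3 ⇒ step 4: DCDABAABDCDABAAB ⇒ AB·A·AB·DC·D·DC·DC·D·AB·A·AB·DC·D·DC·DC·D
    A ↦ DC
    B ↦ D
    C ↦ A
    D ↦ AB

A->DC, B->D, C->A, D->AB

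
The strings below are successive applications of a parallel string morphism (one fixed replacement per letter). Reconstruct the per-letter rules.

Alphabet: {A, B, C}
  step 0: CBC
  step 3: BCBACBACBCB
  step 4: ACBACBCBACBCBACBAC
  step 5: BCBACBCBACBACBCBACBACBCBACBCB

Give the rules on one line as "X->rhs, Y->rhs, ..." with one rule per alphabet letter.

A->BC, B->AC, C->B

  step 4 ⇒ step 5: ACBACBCBACBCBACBAC ⇒ BC·B·AC·BC·B·AC·B·AC·BC·B·AC·B·AC·BC·B·AC·BC·B
    A ↦ BC
    B ↦ AC
    C ↦ B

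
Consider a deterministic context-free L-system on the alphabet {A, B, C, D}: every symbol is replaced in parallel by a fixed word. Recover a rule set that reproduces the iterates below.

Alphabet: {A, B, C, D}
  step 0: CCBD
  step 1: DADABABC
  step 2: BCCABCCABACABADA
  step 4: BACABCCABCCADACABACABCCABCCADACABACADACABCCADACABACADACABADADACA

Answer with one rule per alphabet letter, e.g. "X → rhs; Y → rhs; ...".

A->CA, B->BA, C->DA, D->BC

  step 1 ⇒ step 2: DADABABC ⇒ BC·CA·BC·CA·BA·CA·BA·DA
    A ↦ CA
    B ↦ BA
    C ↦ DA
    D ↦ BC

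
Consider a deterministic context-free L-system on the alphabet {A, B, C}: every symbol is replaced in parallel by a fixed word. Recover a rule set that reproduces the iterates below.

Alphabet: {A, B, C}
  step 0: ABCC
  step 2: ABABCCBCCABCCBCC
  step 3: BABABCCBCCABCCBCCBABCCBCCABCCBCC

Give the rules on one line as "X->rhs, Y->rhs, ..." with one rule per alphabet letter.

  step 2 ⇒ step 3: ABABCCBCCABCCBCC ⇒ B·A·B·A·BCC·BCC·A·BCC·BCC·B·A·BCC·BCC·A·BCC·BCC
    A ↦ B
    B ↦ A
    C ↦ BCC

A->B, B->A, C->BCC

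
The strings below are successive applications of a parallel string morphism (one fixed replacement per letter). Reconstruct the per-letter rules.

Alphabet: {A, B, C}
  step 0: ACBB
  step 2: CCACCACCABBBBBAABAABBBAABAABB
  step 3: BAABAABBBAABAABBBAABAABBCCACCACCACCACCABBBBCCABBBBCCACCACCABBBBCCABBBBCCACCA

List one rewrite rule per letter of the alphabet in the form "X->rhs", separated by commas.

A->BB, B->CCA, C->BAA

  step 2 ⇒ step 3: CCACCACCABBBBBAABAABBBAABAABB ⇒ BAA·BAA·BB·BAA·BAA·BB·BAA·BAA·BB·CCA·CCA·CCA·CCA·CCA·BB·BB·CCA·BB·BB·CCA·CCA·CCA·BB·BB·CCA·BB·BB·CCA·CCA
    A ↦ BB
    B ↦ CCA
    C ↦ BAA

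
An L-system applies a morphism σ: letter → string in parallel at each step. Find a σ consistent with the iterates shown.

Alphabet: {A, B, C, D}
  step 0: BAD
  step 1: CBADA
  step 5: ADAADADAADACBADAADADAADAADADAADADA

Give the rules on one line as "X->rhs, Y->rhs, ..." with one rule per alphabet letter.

  step 0 ⇒ step 1: BAD ⇒ CB·AD·A
    A ↦ AD
    B ↦ CB
    D ↦ A
    C ↦ A  (constrained at step 1)

A->AD, B->CB, C->A, D->A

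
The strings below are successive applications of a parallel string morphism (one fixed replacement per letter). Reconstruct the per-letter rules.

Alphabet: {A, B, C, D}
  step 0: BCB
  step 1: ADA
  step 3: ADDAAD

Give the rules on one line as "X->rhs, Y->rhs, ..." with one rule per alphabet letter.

A->BC, B->A, C->D, D->CB

  step 0 ⇒ step 1: BCB ⇒ A·D·A
    B ↦ A
    C ↦ D
    A ↦ BC  (constrained at step 1)
    D ↦ CB  (constrained at step 1)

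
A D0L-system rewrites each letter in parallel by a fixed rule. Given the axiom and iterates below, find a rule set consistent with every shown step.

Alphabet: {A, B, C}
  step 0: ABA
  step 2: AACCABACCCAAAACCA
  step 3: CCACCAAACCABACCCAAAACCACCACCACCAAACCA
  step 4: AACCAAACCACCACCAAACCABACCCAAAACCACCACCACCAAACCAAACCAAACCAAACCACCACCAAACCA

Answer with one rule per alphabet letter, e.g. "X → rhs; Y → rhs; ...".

A->CCA, B->BAC, C->A

  step 3 ⇒ step 4: CCACCAAACCABACCCAAAACCACCACCACCAAACCA ⇒ A·A·CCA·A·A·CCA·CCA·CCA·A·A·CCA·BAC·CCA·A·A·A·CCA·CCA·CCA·CCA·A·A·CCA·A·A·CCA·A·A·CCA·A·A·CCA·CCA·CCA·A·A·CCA
    A ↦ CCA
    B ↦ BAC
    C ↦ A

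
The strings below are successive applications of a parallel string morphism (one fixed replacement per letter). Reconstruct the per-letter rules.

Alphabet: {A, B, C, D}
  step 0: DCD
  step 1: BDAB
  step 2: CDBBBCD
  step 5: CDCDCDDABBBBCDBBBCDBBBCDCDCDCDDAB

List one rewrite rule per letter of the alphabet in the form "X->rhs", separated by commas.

A->BB, B->CD, C->DA, D->B

  step 1 ⇒ step 2: BDAB ⇒ CD·B·BB·CD
    A ↦ BB
    B ↦ CD
    D ↦ B
  step 0 ⇒ step 1: DCD ⇒ B·DA·B
    C ↦ DA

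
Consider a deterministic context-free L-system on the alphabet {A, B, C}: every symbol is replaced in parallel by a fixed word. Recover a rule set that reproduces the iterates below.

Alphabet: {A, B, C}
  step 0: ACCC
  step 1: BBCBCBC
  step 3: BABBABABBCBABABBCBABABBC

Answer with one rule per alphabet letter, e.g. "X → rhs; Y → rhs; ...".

A->B, B->AB, C->BC

  step 0 ⇒ step 1: ACCC ⇒ B·BC·BC·BC
    A ↦ B
    C ↦ BC
    B ↦ AB  (constrained at step 1)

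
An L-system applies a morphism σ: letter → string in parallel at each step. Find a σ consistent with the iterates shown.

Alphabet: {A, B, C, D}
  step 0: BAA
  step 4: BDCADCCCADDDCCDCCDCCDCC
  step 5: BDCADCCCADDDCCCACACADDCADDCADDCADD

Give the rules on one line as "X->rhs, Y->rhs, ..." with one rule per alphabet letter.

A->CC, B->BD, C->D, D->CA

  step 4 ⇒ step 5: BDCADCCCADDDCCDCCDCCDCC ⇒ BD·CA·D·CC·CA·D·D·D·CC·CA·CA·CA·D·D·CA·D·D·CA·D·D·CA·D·D
    A ↦ CC
    B ↦ BD
    C ↦ D
    D ↦ CA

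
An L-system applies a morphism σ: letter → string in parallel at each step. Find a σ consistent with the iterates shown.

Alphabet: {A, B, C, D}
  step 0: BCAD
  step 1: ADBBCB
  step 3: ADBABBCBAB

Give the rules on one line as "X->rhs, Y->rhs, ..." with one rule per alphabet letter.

A->B, B->A, C->DB, D->CB

  step 0 ⇒ step 1: BCAD ⇒ A·DB·B·CB
    A ↦ B
    B ↦ A
    C ↦ DB
    D ↦ CB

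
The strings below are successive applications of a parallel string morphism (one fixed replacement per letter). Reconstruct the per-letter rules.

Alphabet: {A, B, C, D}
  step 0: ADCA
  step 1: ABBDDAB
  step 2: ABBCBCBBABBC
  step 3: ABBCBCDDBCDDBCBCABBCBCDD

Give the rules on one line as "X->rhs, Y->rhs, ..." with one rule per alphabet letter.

  step 2 ⇒ step 3: ABBCBCBBABBC ⇒ AB·BC·BC·DD·BC·DD·BC·BC·AB·BC·BC·DD
    A ↦ AB
    B ↦ BC
    C ↦ DD
  step 0 ⇒ step 1: ADCA ⇒ AB·B·DD·AB
    D ↦ B

A->AB, B->BC, C->DD, D->B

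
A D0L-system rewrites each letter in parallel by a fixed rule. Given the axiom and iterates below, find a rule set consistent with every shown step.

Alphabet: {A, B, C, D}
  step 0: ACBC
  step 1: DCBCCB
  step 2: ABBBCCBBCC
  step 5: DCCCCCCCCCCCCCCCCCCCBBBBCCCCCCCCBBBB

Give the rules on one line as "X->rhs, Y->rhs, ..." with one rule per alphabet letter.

A->DC, B->CC, C->B, D->ABB

  step 1 ⇒ step 2: DCBCCB ⇒ ABB·B·CC·B·B·CC
    B ↦ CC
    C ↦ B
    D ↦ ABB
  step 0 ⇒ step 1: ACBC ⇒ DC·B·CC·B
    A ↦ DC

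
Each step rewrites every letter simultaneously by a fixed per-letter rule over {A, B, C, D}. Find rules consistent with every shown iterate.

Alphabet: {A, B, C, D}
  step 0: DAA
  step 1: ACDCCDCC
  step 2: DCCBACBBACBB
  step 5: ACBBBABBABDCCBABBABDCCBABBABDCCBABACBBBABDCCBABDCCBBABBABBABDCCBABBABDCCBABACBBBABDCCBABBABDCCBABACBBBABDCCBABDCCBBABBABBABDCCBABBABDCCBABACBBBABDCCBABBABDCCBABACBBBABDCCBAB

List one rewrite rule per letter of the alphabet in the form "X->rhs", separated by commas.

A->DCC, B->BAB, C->B, D->AC

  step 1 ⇒ step 2: ACDCCDCC ⇒ DCC·B·AC·B·B·AC·B·B
    A ↦ DCC
    C ↦ B
    D ↦ AC
    B ↦ BAB  (constrained at step 2)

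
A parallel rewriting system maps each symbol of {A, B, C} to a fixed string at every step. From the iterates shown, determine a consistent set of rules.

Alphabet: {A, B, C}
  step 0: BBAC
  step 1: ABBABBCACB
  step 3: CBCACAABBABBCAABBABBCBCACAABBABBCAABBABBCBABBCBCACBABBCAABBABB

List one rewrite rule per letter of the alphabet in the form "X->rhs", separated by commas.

A->CA, B->ABB, C->CB

  step 0 ⇒ step 1: BBAC ⇒ ABB·ABB·CA·CB
    A ↦ CA
    B ↦ ABB
    C ↦ CB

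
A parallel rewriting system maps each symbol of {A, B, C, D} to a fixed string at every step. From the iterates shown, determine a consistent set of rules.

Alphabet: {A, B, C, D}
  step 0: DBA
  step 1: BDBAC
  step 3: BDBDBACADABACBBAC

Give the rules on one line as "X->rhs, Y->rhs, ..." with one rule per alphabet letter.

A->BAC, B->D, C->ADA, D->B

  step 0 ⇒ step 1: DBA ⇒ B·D·BAC
    A ↦ BAC
    B ↦ D
    D ↦ B
    C ↦ ADA  (constrained at step 1)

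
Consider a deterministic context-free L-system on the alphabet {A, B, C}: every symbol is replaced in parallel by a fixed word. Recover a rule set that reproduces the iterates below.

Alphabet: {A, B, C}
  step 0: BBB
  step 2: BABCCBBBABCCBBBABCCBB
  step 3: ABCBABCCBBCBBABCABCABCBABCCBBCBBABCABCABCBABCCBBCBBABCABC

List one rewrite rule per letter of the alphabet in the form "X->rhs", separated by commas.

A->B, B->ABC, C->CBB

  step 2 ⇒ step 3: BABCCBBBABCCBBBABCCBB ⇒ ABC·B·ABC·CBB·CBB·ABC·ABC·ABC·B·ABC·CBB·CBB·ABC·ABC·ABC·B·ABC·CBB·CBB·ABC·ABC
    A ↦ B
    B ↦ ABC
    C ↦ CBB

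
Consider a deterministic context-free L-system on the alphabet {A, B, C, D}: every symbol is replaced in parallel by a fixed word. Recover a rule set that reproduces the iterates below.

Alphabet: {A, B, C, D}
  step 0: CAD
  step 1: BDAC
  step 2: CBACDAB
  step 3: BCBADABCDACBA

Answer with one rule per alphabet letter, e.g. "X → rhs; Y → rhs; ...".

  step 2 ⇒ step 3: CBACDAB ⇒ B·CBA·DA·B·C·DA·CBA
    A ↦ DA
    B ↦ CBA
    C ↦ B
    D ↦ C

A->DA, B->CBA, C->B, D->C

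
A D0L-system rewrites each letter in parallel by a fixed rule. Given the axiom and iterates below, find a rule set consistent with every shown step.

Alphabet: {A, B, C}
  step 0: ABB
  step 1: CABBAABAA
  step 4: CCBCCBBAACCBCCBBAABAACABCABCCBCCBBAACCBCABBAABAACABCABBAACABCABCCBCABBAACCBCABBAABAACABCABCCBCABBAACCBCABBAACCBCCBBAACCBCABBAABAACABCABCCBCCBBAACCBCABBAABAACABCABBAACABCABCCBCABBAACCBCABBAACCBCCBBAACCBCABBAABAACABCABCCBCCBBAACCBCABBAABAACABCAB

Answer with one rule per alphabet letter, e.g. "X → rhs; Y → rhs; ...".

A->CAB, B->BAA, C->CCB

  step 0 ⇒ step 1: ABB ⇒ CAB·BAA·BAA
    A ↦ CAB
    B ↦ BAA
    C ↦ CCB  (constrained at step 1)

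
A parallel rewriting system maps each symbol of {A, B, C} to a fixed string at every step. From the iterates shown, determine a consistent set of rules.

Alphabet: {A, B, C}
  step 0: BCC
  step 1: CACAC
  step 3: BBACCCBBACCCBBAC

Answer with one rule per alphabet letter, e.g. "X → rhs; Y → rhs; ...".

  step 0 ⇒ step 1: BCC ⇒ C·AC·AC
    B ↦ C
    C ↦ AC
    A ↦ BB  (constrained at step 1)

A->BB, B->C, C->AC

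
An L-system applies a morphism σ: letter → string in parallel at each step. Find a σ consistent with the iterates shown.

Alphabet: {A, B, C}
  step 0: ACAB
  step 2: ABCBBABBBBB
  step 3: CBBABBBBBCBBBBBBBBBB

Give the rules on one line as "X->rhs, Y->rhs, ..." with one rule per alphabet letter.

A->C, B->BB, C->AB

  step 2 ⇒ step 3: ABCBBABBBBB ⇒ C·BB·AB·BB·BB·C·BB·BB·BB·BB·BB
    A ↦ C
    B ↦ BB
    C ↦ AB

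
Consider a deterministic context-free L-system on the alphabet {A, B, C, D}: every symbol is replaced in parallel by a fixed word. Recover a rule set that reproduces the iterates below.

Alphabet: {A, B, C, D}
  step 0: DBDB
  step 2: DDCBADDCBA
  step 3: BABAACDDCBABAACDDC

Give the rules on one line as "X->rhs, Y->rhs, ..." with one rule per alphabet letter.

  step 2 ⇒ step 3: DDCBADDCBA ⇒ BA·BA·AC·D·DC·BA·BA·AC·D·DC
    A ↦ DC
    B ↦ D
    C ↦ AC
    D ↦ BA

A->DC, B->D, C->AC, D->BA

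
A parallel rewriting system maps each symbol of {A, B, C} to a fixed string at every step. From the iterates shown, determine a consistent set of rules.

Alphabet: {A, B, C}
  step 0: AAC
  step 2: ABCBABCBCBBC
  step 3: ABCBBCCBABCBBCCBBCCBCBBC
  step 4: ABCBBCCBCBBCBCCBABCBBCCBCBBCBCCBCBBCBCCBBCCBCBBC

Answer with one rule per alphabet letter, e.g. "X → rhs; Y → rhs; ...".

A->AB, B->CB, C->BC

  step 3 ⇒ step 4: ABCBBCCBABCBBCCBBCCBCBBC ⇒ AB·CB·BC·CB·CB·BC·BC·CB·AB·CB·BC·CB·CB·BC·BC·CB·CB·BC·BC·CB·BC·CB·CB·BC
    A ↦ AB
    B ↦ CB
    C ↦ BC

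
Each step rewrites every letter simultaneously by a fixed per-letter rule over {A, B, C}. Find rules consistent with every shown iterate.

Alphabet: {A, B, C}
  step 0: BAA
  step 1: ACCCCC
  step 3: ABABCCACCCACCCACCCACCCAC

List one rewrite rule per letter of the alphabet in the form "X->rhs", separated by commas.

A->CC, B->AC, C->AB

  step 0 ⇒ step 1: BAA ⇒ AC·CC·CC
    A ↦ CC
    B ↦ AC
    C ↦ AB  (constrained at step 1)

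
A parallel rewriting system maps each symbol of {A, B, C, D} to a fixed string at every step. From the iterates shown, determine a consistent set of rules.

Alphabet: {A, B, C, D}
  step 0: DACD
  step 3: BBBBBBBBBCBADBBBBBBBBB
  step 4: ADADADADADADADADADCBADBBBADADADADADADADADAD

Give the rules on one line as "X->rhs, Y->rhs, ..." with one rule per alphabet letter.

A->B, B->AD, C->CB, D->BB

  step 3 ⇒ step 4: BBBBBBBBBCBADBBBBBBBBB ⇒ AD·AD·AD·AD·AD·AD·AD·AD·AD·CB·AD·B·BB·AD·AD·AD·AD·AD·AD·AD·AD·AD
    A ↦ B
    B ↦ AD
    C ↦ CB
    D ↦ BB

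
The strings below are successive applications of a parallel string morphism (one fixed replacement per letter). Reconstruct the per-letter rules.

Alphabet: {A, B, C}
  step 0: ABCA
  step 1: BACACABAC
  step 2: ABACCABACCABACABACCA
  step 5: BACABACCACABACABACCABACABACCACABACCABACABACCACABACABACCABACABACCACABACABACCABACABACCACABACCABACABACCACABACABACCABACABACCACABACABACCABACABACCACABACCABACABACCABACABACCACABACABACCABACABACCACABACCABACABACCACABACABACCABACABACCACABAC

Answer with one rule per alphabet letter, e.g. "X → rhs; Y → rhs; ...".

A->BAC, B->A, C->CA

  step 1 ⇒ step 2: BACACABAC ⇒ A·BAC·CA·BAC·CA·BAC·A·BAC·CA
    A ↦ BAC
    B ↦ A
    C ↦ CA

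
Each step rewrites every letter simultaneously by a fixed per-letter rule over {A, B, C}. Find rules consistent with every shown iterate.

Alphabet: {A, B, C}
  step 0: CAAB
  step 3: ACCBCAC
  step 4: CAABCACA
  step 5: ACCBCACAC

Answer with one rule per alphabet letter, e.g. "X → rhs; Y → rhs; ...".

A->C, B->BC, C->A

  step 4 ⇒ step 5: CAABCACA ⇒ A·C·C·BC·A·C·A·C
    A ↦ C
    B ↦ BC
    C ↦ A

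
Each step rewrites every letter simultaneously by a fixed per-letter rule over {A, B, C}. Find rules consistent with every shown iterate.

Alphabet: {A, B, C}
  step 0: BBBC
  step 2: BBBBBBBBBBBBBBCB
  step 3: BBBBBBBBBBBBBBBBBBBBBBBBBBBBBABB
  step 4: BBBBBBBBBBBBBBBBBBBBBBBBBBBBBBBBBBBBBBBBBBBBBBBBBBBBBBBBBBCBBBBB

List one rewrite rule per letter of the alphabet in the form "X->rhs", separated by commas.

A->CB, B->BB, C->BA

  step 3 ⇒ step 4: BBBBBBBBBBBBBBBBBBBBBBBBBBBBBABB ⇒ BB·BB·BB·BB·BB·BB·BB·BB·BB·BB·BB·BB·BB·BB·BB·BB·BB·BB·BB·BB·BB·BB·BB·BB·BB·BB·BB·BB·BB·CB·BB·BB
    A ↦ CB
    B ↦ BB
  step 2 ⇒ step 3: BBBBBBBBBBBBBBCB ⇒ BB·BB·BB·BB·BB·BB·BB·BB·BB·BB·BB·BB·BB·BB·BA·BB
    C ↦ BA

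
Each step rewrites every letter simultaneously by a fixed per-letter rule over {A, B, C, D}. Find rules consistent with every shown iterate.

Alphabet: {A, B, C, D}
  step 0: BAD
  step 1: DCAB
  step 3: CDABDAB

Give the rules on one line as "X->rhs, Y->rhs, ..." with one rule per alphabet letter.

A->C, B->D, C->D, D->AB

  step 0 ⇒ step 1: BAD ⇒ D·C·AB
    A ↦ C
    B ↦ D
    D ↦ AB
    C ↦ D  (constrained at step 1)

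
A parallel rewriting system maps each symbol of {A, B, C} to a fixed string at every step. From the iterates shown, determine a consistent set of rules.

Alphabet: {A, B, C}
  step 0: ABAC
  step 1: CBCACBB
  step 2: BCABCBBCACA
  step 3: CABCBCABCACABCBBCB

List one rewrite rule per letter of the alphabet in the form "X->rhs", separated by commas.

  step 2 ⇒ step 3: BCABCBBCACA ⇒ CA·B·CB·CA·B·CA·CA·B·CB·B·CB
    A ↦ CB
    B ↦ CA
    C ↦ B

A->CB, B->CA, C->B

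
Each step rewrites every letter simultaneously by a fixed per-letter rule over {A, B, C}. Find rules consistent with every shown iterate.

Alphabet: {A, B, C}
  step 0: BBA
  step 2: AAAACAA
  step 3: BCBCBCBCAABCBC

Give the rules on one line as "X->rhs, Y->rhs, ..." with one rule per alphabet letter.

  step 2 ⇒ step 3: AAAACAA ⇒ BC·BC·BC·BC·AA·BC·BC
    A ↦ BC
    C ↦ AA
    B ↦ C  (constrained at step 0)

A->BC, B->C, C->AA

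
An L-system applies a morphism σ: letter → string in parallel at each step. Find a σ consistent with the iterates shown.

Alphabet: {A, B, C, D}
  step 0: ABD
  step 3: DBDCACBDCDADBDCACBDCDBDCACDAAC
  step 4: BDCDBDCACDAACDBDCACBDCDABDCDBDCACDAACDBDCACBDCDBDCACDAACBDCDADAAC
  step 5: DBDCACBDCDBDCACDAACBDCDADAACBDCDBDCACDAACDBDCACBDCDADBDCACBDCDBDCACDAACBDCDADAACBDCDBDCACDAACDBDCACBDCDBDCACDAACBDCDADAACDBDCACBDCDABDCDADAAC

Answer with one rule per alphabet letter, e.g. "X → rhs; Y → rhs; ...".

A->DA, B->D, C->AC, D->BDC

  step 4 ⇒ step 5: BDCDBDCACDAACDBDCACBDCDABDCDBDCACDAACDBDCACBDCDBDCACDAACBDCDADAAC ⇒ D·BDC·AC·BDC·D·BDC·AC·DA·AC·BDC·DA·DA·AC·BDC·D·BDC·AC·DA·AC·D·BDC·AC·BDC·DA·D·BDC·AC·BDC·D·BDC·AC·DA·AC·BDC·DA·DA·AC·BDC·D·BDC·AC·DA·AC·D·BDC·AC·BDC·D·BDC·AC·DA·AC·BDC·DA·DA·AC·D·BDC·AC·BDC·DA·BDC·DA·DA·AC
    A ↦ DA
    B ↦ D
    C ↦ AC
    D ↦ BDC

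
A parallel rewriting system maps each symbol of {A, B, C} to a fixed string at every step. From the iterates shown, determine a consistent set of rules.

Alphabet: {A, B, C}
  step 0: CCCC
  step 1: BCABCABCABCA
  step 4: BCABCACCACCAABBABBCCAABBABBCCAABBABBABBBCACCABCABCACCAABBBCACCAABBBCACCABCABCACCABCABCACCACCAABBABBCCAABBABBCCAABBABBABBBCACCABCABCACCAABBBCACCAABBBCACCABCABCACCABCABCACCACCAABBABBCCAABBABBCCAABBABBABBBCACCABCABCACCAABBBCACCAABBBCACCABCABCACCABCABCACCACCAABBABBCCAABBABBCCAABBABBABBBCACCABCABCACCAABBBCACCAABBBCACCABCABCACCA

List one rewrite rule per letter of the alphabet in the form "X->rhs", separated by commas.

  step 0 ⇒ step 1: CCCC ⇒ BCA·BCA·BCA·BCA
    C ↦ BCA
    A ↦ CCA  (constrained at step 1)
    B ↦ ABB  (constrained at step 1)

A->CCA, B->ABB, C->BCA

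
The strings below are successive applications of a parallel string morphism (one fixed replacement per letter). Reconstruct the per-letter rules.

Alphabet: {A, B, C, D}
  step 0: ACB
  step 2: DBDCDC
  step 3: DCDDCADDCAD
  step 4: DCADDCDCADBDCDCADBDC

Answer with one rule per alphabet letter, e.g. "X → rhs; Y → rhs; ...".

  step 3 ⇒ step 4: DCDDCADDCAD ⇒ DC·AD·DC·DC·AD·B·DC·DC·AD·B·DC
    A ↦ B
    C ↦ AD
    D ↦ DC
  step 2 ⇒ step 3: DBDCDC ⇒ DC·D·DC·AD·DC·AD
    B ↦ D

A->B, B->D, C->AD, D->DC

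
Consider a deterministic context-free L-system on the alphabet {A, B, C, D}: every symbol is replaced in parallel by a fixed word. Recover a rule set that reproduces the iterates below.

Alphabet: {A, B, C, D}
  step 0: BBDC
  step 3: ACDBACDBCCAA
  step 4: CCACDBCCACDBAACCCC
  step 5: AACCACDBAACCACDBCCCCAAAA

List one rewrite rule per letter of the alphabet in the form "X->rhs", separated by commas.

  step 4 ⇒ step 5: CCACDBCCACDBAACCCC ⇒ A·A·CC·A·C·DB·A·A·CC·A·C·DB·CC·CC·A·A·A·A
    A ↦ CC
    B ↦ DB
    C ↦ A
    D ↦ C

A->CC, B->DB, C->A, D->C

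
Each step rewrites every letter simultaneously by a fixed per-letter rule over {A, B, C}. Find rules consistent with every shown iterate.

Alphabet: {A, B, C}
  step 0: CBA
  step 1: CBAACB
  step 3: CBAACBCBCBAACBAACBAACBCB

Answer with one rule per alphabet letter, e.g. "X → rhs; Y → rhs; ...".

A->CB, B->AA, C->CB

  step 0 ⇒ step 1: CBA ⇒ CB·AA·CB
    A ↦ CB
    B ↦ AA
    C ↦ CB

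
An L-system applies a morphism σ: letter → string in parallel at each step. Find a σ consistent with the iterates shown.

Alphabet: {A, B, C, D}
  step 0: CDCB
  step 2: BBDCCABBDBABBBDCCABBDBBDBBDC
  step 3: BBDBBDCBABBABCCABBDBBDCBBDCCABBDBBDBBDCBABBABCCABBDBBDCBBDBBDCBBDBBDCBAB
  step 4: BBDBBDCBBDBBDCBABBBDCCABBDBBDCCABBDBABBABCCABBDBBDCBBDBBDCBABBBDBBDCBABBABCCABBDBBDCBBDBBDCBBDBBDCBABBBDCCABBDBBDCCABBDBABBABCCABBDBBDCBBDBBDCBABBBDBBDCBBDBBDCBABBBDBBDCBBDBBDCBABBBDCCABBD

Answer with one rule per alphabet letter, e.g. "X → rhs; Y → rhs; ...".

  step 3 ⇒ step 4: BBDBBDCBABBABCCABBDBBDCBBDCCABBDBBDBBDCBABBABCCABBDBBDCBBDBBDCBBDBBDCBAB ⇒ BBD·BBD·C·BBD·BBD·C·BAB·BBD·CCA·BBD·BBD·CCA·BBD·BAB·BAB·CCA·BBD·BBD·C·BBD·BBD·C·BAB·BBD·BBD·C·BAB·BAB·CCA·BBD·BBD·C·BBD·BBD·C·BBD·BBD·C·BAB·BBD·CCA·BBD·BBD·CCA·BBD·BAB·BAB·CCA·BBD·BBD·C·BBD·BBD·C·BAB·BBD·BBD·C·BBD·BBD·C·BAB·BBD·BBD·C·BBD·BBD·C·BAB·BBD·CCA·BBD
    A ↦ CCA
    B ↦ BBD
    C ↦ BAB
    D ↦ C

A->CCA, B->BBD, C->BAB, D->C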